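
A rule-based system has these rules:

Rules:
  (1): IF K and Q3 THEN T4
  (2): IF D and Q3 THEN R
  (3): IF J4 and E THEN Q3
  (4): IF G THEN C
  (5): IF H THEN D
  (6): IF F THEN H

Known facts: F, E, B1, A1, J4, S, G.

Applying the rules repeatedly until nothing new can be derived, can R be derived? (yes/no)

yes

Round 1: (3) [IF J4 and E THEN Q3]; (4) [IF G THEN C]; (6) [IF F THEN H]. New: Q3, C, H.
Round 2: (5) [IF H THEN D]. New: D.
Round 3: (2) [IF D and Q3 THEN R]. New: R.
R appears in round 3, so it is derivable.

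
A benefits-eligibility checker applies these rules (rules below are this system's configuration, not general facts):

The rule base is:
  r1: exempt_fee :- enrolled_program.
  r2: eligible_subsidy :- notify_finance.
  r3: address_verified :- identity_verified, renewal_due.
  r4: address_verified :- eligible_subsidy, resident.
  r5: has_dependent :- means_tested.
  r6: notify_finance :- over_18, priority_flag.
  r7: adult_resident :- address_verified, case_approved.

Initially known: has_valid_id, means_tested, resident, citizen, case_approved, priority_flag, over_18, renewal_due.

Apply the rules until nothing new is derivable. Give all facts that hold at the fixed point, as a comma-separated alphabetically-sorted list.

Round 1: r5 [has_dependent :- means_tested.]; r6 [notify_finance :- over_18, priority_flag.]. New: has_dependent, notify_finance.
Round 2: r2 [eligible_subsidy :- notify_finance.]. New: eligible_subsidy.
Round 3: r4 [address_verified :- eligible_subsidy, resident.]. New: address_verified.
Round 4: r7 [adult_resident :- address_verified, case_approved.]. New: adult_resident.

address_verified, adult_resident, case_approved, citizen, eligible_subsidy, has_dependent, has_valid_id, means_tested, notify_finance, over_18, priority_flag, renewal_due, resident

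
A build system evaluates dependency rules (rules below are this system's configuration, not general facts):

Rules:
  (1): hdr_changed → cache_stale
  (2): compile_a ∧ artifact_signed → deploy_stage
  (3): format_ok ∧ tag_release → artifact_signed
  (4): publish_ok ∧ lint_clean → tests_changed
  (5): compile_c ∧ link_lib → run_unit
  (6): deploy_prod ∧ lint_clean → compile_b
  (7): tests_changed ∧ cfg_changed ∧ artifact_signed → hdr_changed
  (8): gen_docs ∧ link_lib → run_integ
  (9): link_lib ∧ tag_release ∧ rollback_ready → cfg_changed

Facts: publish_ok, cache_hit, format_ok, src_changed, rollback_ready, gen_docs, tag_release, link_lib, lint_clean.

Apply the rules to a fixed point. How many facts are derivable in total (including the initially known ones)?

15

Round 1 fires (3), (4), (8), (9), giving artifact_signed, tests_changed, run_integ, cfg_changed.
Round 2 fires (7), giving hdr_changed.
Round 3 fires (1), giving cache_stale.
Closure: {artifact_signed, cache_hit, cache_stale, cfg_changed, format_ok, gen_docs, hdr_changed, link_lib, lint_clean, publish_ok, rollback_ready, run_integ, src_changed, tag_release, tests_changed} — 15 facts.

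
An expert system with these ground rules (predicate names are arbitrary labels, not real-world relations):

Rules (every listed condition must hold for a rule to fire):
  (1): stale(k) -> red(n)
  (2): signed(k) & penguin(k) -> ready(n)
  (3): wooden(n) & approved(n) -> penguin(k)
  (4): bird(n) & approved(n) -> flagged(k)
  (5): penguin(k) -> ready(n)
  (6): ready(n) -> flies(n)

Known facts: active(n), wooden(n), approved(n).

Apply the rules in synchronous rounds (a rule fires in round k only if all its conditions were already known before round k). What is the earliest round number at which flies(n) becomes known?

Round 1: (3) [wooden(n) & approved(n) -> penguin(k)]. Adds penguin(k).
Round 2: (5) [penguin(k) -> ready(n)]. Adds ready(n).
Round 3: (6) [ready(n) -> flies(n)]. Adds flies(n).
flies(n) first appears in round 3.

3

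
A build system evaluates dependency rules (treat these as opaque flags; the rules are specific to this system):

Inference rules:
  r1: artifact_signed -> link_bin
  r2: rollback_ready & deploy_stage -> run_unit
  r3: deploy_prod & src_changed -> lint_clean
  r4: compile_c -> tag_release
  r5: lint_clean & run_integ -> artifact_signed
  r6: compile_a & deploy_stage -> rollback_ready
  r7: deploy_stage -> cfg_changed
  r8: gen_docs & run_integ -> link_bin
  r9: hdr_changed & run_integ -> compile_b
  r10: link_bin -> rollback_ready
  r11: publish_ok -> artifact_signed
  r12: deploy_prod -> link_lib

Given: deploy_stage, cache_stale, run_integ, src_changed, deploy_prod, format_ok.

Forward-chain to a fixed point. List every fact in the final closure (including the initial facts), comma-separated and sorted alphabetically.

Round 1: r3 [deploy_prod & src_changed -> lint_clean]; r7 [deploy_stage -> cfg_changed]; r12 [deploy_prod -> link_lib]. New: lint_clean, cfg_changed, link_lib.
Round 2: r5 [lint_clean & run_integ -> artifact_signed]. New: artifact_signed.
Round 3: r1 [artifact_signed -> link_bin]. New: link_bin.
Round 4: r10 [link_bin -> rollback_ready]. New: rollback_ready.
Round 5: r2 [rollback_ready & deploy_stage -> run_unit]. New: run_unit.

artifact_signed, cache_stale, cfg_changed, deploy_prod, deploy_stage, format_ok, link_bin, link_lib, lint_clean, rollback_ready, run_integ, run_unit, src_changed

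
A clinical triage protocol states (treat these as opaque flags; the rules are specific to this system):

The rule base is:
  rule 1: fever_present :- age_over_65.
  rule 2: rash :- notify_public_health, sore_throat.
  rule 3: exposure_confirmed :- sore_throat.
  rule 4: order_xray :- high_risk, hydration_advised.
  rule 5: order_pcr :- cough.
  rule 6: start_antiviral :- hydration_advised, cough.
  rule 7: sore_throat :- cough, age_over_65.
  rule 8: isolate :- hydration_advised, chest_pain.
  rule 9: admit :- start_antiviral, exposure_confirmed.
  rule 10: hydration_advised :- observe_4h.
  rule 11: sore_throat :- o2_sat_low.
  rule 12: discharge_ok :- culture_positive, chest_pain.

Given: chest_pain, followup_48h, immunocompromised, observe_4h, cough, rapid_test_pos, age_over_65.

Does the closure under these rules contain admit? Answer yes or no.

yes

Round 1 — rule 1, rule 5, rule 7, rule 10, derive fever_present, order_pcr, sore_throat, hydration_advised.
Round 2 — rule 3, rule 6, rule 8, derive exposure_confirmed, start_antiviral, isolate.
Round 3 — rule 9, derive admit.
admit appears in round 3, so it is derivable.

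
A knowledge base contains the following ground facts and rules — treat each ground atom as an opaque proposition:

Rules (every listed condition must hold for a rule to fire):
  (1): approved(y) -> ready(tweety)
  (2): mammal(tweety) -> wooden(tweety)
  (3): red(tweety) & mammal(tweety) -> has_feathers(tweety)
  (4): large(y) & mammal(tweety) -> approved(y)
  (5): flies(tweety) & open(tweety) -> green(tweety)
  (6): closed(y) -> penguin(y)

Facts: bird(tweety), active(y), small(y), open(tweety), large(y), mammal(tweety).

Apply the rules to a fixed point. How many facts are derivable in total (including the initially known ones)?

9

Round 1 fires (2), (4), giving wooden(tweety), approved(y).
Round 2 fires (1), giving ready(tweety).
Closure: {active(y), approved(y), bird(tweety), large(y), mammal(tweety), open(tweety), ready(tweety), small(y), wooden(tweety)} — 9 facts.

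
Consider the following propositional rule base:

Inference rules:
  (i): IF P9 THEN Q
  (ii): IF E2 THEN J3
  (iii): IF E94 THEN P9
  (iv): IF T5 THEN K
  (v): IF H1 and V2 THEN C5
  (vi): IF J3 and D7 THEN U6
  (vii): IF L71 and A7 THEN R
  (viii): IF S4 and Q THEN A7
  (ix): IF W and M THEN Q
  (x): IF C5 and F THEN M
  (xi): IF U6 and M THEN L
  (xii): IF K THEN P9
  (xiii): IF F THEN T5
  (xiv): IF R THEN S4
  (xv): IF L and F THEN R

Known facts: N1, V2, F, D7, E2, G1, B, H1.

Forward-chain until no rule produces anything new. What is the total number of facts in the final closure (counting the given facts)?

[1] (ii) [IF E2 THEN J3]; (v) [IF H1 and V2 THEN C5]; (xiii) [IF F THEN T5]. ⇒ new: J3, C5, T5.
[2] (iv) [IF T5 THEN K]; (vi) [IF J3 and D7 THEN U6]; (x) [IF C5 and F THEN M]. ⇒ new: K, U6, M.
[3] (xi) [IF U6 and M THEN L]; (xii) [IF K THEN P9]. ⇒ new: L, P9.
[4] (i) [IF P9 THEN Q]; (xv) [IF L and F THEN R]. ⇒ new: Q, R.
[5] (xiv) [IF R THEN S4]. ⇒ new: S4.
[6] (viii) [IF S4 and Q THEN A7]. ⇒ new: A7.
Closure: {A7, B, C5, D7, E2, F, G1, H1, J3, K, L, M, N1, P9, Q, R, S4, T5, U6, V2} — 20 facts.

20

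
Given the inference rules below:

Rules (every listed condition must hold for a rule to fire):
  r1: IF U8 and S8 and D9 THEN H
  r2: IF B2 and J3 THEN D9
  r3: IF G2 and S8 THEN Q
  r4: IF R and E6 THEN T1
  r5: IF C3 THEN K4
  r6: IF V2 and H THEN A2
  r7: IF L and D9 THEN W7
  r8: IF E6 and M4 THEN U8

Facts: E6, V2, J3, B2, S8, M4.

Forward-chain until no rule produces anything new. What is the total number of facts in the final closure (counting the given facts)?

10

Round 1 fires r2, r8, giving D9, U8.
Round 2 fires r1, giving H.
Round 3 fires r6, giving A2.
Closure: {A2, B2, D9, E6, H, J3, M4, S8, U8, V2} — 10 facts.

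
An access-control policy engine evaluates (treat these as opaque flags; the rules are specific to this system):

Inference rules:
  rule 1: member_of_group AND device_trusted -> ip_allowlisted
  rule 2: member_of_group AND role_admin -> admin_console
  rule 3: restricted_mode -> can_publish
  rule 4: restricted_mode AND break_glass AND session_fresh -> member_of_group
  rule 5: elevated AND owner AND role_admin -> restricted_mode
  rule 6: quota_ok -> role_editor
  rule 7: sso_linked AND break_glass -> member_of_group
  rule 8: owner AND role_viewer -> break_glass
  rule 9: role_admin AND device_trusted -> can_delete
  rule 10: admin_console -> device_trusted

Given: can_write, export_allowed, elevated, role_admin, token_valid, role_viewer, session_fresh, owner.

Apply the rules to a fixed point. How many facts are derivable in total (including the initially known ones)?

Round 1 fires rule 5, rule 8, giving restricted_mode, break_glass.
Round 2 fires rule 3, rule 4, giving can_publish, member_of_group.
Round 3 fires rule 2, giving admin_console.
Round 4 fires rule 10, giving device_trusted.
Round 5 fires rule 1, rule 9, giving ip_allowlisted, can_delete.
Closure: {admin_console, break_glass, can_delete, can_publish, can_write, device_trusted, elevated, export_allowed, ip_allowlisted, member_of_group, owner, restricted_mode, role_admin, role_viewer, session_fresh, token_valid} — 16 facts.

16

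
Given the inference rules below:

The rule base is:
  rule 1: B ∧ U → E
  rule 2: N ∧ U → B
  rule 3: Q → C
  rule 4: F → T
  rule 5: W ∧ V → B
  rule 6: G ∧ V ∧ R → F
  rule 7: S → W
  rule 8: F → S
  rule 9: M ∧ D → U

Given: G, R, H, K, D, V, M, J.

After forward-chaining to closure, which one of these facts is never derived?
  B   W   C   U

Round 1: rule 6 [G ∧ V ∧ R → F]; rule 9 [M ∧ D → U]. Adds F, U.
Round 2: rule 4 [F → T]; rule 8 [F → S]. Adds T, S.
Round 3: rule 7 [S → W]. Adds W.
Round 4: rule 5 [W ∧ V → B]. Adds B.
Round 5: rule 1 [B ∧ U → E]. Adds E.
Derived: B (round 4), U (round 1), W (round 3). C never appears in any round.

C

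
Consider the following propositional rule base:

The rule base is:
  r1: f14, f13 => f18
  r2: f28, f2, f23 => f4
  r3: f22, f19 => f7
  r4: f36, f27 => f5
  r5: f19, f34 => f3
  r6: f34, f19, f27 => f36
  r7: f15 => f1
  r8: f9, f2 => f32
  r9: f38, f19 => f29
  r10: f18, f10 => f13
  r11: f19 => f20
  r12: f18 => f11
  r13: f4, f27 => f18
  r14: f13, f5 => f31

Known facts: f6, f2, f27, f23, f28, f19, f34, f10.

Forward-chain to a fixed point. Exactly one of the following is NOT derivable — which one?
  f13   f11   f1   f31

f1

Round 1 — r2, r5, r6, r11, derive f4, f3, f36, f20.
Round 2 — r4, r13, derive f5, f18.
Round 3 — r10, r12, derive f13, f11.
Round 4 — r14, derive f31.
Derived: f11 (round 3), f31 (round 4), f13 (round 3). f1 never appears in any round.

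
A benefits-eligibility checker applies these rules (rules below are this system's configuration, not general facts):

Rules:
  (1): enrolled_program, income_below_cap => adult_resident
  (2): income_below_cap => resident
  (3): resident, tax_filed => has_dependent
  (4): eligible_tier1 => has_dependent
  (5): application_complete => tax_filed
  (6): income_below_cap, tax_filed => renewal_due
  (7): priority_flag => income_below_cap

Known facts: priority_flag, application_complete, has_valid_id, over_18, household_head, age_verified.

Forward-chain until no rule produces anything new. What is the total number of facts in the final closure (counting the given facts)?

Round 1 fires (5), (7), giving tax_filed, income_below_cap.
Round 2 fires (2), (6), giving resident, renewal_due.
Round 3 fires (3), giving has_dependent.
Closure: {age_verified, application_complete, has_dependent, has_valid_id, household_head, income_below_cap, over_18, priority_flag, renewal_due, resident, tax_filed} — 11 facts.

11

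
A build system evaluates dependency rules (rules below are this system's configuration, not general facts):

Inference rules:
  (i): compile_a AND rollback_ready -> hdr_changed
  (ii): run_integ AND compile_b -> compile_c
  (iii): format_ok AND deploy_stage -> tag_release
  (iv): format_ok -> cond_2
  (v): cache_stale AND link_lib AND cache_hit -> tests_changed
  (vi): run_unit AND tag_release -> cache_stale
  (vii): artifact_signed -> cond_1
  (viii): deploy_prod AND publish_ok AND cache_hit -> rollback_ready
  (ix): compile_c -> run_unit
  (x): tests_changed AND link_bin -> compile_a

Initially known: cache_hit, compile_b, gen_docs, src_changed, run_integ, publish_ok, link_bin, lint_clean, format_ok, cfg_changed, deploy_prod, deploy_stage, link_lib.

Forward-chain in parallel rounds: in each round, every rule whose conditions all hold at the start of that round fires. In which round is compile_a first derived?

5

Round 1 — (ii), (iii), (iv), (viii), derive compile_c, tag_release, cond_2, rollback_ready.
Round 2 — (ix), derive run_unit.
Round 3 — (vi), derive cache_stale.
Round 4 — (v), derive tests_changed.
Round 5 — (x), derive compile_a.
compile_a first appears in round 5.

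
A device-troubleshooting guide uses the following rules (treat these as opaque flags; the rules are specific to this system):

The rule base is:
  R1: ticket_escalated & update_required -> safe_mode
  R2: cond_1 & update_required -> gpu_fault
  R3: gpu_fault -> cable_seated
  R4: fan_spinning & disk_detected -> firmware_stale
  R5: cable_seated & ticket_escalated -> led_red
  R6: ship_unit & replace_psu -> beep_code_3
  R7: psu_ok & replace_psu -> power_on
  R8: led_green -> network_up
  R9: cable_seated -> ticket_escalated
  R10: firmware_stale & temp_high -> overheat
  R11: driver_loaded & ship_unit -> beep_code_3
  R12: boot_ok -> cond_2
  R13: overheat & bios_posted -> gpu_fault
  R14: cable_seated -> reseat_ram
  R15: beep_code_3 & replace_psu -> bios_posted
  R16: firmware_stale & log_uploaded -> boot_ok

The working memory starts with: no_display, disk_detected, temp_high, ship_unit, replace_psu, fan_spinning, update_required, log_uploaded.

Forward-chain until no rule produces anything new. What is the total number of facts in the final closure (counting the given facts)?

20

Round 1 fires R4, R6, giving firmware_stale, beep_code_3.
Round 2 fires R10, R15, R16, giving overheat, bios_posted, boot_ok.
Round 3 fires R12, R13, giving cond_2, gpu_fault.
Round 4 fires R3, giving cable_seated.
Round 5 fires R9, R14, giving ticket_escalated, reseat_ram.
Round 6 fires R1, R5, giving safe_mode, led_red.
Closure: {beep_code_3, bios_posted, boot_ok, cable_seated, cond_2, disk_detected, fan_spinning, firmware_stale, gpu_fault, led_red, log_uploaded, no_display, overheat, replace_psu, reseat_ram, safe_mode, ship_unit, temp_high, ticket_escalated, update_required} — 20 facts.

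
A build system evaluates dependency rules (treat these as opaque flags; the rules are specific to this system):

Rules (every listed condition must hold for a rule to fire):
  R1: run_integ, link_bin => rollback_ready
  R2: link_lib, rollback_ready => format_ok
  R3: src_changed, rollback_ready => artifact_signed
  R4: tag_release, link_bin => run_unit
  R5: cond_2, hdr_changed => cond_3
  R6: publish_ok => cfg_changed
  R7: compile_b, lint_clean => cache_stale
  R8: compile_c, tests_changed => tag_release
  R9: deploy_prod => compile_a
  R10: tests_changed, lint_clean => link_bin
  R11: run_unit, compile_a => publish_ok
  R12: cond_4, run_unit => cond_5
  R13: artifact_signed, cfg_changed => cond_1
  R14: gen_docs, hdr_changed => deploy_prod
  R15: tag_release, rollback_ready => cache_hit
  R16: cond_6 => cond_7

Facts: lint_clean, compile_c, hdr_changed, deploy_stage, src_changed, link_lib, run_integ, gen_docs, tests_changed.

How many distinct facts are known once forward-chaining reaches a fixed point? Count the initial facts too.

21

Round 1: R8 [compile_c, tests_changed => tag_release]; R10 [tests_changed, lint_clean => link_bin]; R14 [gen_docs, hdr_changed => deploy_prod]. New: tag_release, link_bin, deploy_prod.
Round 2: R1 [run_integ, link_bin => rollback_ready]; R4 [tag_release, link_bin => run_unit]; R9 [deploy_prod => compile_a]. New: rollback_ready, run_unit, compile_a.
Round 3: R2 [link_lib, rollback_ready => format_ok]; R3 [src_changed, rollback_ready => artifact_signed]; R11 [run_unit, compile_a => publish_ok]; R15 [tag_release, rollback_ready => cache_hit]. New: format_ok, artifact_signed, publish_ok, cache_hit.
Round 4: R6 [publish_ok => cfg_changed]. New: cfg_changed.
Round 5: R13 [artifact_signed, cfg_changed => cond_1]. New: cond_1.
Closure: {artifact_signed, cache_hit, cfg_changed, compile_a, compile_c, cond_1, deploy_prod, deploy_stage, format_ok, gen_docs, hdr_changed, link_bin, link_lib, lint_clean, publish_ok, rollback_ready, run_integ, run_unit, src_changed, tag_release, tests_changed} — 21 facts.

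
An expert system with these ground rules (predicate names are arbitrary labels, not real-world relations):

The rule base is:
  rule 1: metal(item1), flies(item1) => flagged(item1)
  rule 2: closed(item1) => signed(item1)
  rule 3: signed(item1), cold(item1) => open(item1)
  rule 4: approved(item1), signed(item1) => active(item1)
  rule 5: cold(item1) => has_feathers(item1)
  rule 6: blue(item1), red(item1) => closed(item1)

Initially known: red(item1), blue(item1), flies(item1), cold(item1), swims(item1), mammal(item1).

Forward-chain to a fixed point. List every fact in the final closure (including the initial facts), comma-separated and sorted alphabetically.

[1] rule 5 [cold(item1) => has_feathers(item1)]; rule 6 [blue(item1), red(item1) => closed(item1)]. ⇒ new: has_feathers(item1), closed(item1).
[2] rule 2 [closed(item1) => signed(item1)]. ⇒ new: signed(item1).
[3] rule 3 [signed(item1), cold(item1) => open(item1)]. ⇒ new: open(item1).

blue(item1), closed(item1), cold(item1), flies(item1), has_feathers(item1), mammal(item1), open(item1), red(item1), signed(item1), swims(item1)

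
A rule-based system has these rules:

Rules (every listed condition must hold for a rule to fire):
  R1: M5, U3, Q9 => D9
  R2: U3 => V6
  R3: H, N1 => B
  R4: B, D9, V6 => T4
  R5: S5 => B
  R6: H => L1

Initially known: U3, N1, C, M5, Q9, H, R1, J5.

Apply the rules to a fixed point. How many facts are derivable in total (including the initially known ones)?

Round 1 fires R1, R2, R3, R6, giving D9, V6, B, L1.
Round 2 fires R4, giving T4.
Closure: {B, C, D9, H, J5, L1, M5, N1, Q9, R1, T4, U3, V6} — 13 facts.

13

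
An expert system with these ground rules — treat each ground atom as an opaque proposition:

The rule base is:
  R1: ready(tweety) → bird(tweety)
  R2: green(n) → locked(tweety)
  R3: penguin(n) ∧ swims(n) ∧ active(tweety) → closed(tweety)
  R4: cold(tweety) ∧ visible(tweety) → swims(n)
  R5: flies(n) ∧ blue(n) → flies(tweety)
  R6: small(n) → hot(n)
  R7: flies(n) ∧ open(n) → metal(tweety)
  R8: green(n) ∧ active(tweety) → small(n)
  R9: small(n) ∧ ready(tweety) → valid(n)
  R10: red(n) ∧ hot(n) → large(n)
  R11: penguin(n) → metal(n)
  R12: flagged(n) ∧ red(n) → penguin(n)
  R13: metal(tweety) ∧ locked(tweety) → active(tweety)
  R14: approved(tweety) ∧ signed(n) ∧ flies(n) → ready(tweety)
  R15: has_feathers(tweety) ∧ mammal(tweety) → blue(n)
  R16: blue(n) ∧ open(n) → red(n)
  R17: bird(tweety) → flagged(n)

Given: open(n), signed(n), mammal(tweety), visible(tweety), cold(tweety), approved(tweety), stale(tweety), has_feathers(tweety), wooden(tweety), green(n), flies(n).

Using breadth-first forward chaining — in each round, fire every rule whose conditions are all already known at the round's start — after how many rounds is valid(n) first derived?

Round 1: R2 [green(n) → locked(tweety)]; R4 [cold(tweety) ∧ visible(tweety) → swims(n)]; R7 [flies(n) ∧ open(n) → metal(tweety)]; R14 [approved(tweety) ∧ signed(n) ∧ flies(n) → ready(tweety)]; R15 [has_feathers(tweety) ∧ mammal(tweety) → blue(n)]. Adds locked(tweety), swims(n), metal(tweety), ready(tweety), blue(n).
Round 2: R1 [ready(tweety) → bird(tweety)]; R5 [flies(n) ∧ blue(n) → flies(tweety)]; R13 [metal(tweety) ∧ locked(tweety) → active(tweety)]; R16 [blue(n) ∧ open(n) → red(n)]. Adds bird(tweety), flies(tweety), active(tweety), red(n).
Round 3: R8 [green(n) ∧ active(tweety) → small(n)]; R17 [bird(tweety) → flagged(n)]. Adds small(n), flagged(n).
Round 4: R6 [small(n) → hot(n)]; R9 [small(n) ∧ ready(tweety) → valid(n)]; R12 [flagged(n) ∧ red(n) → penguin(n)]. Adds hot(n), valid(n), penguin(n).
valid(n) first appears in round 4.

4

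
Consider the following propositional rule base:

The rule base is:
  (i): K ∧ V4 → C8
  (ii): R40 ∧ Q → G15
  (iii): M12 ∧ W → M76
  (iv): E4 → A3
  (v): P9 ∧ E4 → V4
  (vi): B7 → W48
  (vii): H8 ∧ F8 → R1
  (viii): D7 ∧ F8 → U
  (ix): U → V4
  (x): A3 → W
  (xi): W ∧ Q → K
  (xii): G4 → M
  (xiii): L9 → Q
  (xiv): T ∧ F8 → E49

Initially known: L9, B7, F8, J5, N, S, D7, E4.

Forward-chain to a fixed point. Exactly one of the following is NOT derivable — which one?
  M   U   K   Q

M

Round 1 fires (iv), (vi), (viii), (xiii), giving A3, W48, U, Q.
Round 2 fires (ix), (x), giving V4, W.
Round 3 fires (xi), giving K.
Round 4 fires (i), giving C8.
Derived: K (round 3), Q (round 1), U (round 1). M never appears in any round.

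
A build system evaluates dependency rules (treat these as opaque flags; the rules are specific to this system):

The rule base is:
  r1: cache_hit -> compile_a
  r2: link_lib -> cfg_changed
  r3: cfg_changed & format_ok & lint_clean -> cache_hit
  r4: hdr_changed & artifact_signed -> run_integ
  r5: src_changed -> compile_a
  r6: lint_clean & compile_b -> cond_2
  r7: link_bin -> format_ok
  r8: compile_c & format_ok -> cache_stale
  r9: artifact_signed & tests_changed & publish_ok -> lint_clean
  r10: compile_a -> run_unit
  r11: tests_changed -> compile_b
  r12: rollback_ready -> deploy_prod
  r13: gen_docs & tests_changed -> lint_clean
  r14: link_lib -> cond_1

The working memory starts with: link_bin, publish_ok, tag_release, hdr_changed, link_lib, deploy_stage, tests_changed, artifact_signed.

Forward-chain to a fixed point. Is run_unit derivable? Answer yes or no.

yes

Round 1: r2 [link_lib -> cfg_changed]; r4 [hdr_changed & artifact_signed -> run_integ]; r7 [link_bin -> format_ok]; r9 [artifact_signed & tests_changed & publish_ok -> lint_clean]; r11 [tests_changed -> compile_b]; r14 [link_lib -> cond_1]. Adds cfg_changed, run_integ, format_ok, lint_clean, compile_b, cond_1.
Round 2: r3 [cfg_changed & format_ok & lint_clean -> cache_hit]; r6 [lint_clean & compile_b -> cond_2]. Adds cache_hit, cond_2.
Round 3: r1 [cache_hit -> compile_a]. Adds compile_a.
Round 4: r10 [compile_a -> run_unit]. Adds run_unit.
run_unit appears in round 4, so it is derivable.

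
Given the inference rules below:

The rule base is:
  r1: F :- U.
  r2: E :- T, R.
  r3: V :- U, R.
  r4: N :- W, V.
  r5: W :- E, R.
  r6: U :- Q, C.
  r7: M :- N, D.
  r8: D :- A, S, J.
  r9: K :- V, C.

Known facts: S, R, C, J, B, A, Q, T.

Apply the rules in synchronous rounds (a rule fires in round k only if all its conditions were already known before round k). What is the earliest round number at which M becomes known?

Round 1 — r2, r6, r8, derive E, U, D.
Round 2 — r1, r3, r5, derive F, V, W.
Round 3 — r4, r9, derive N, K.
Round 4 — r7, derive M.
M first appears in round 4.

4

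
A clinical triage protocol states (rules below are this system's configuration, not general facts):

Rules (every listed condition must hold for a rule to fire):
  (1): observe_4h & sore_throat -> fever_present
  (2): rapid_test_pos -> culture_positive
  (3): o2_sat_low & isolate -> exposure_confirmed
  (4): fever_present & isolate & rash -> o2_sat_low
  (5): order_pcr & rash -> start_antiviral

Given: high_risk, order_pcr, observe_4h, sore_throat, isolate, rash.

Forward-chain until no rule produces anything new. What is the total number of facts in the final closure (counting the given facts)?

Round 1 — (1), (5), derive fever_present, start_antiviral.
Round 2 — (4), derive o2_sat_low.
Round 3 — (3), derive exposure_confirmed.
Closure: {exposure_confirmed, fever_present, high_risk, isolate, o2_sat_low, observe_4h, order_pcr, rash, sore_throat, start_antiviral} — 10 facts.

10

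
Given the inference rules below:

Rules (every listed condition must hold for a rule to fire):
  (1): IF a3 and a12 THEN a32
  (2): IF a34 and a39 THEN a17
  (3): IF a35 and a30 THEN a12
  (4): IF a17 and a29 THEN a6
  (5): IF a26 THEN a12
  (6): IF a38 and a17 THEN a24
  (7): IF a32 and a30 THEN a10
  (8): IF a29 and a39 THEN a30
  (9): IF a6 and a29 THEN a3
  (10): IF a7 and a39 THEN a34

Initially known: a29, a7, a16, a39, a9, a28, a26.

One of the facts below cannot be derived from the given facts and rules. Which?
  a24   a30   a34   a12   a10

a24

Round 1: (5) [IF a26 THEN a12]; (8) [IF a29 and a39 THEN a30]; (10) [IF a7 and a39 THEN a34]. Adds a12, a30, a34.
Round 2: (2) [IF a34 and a39 THEN a17]. Adds a17.
Round 3: (4) [IF a17 and a29 THEN a6]. Adds a6.
Round 4: (9) [IF a6 and a29 THEN a3]. Adds a3.
Round 5: (1) [IF a3 and a12 THEN a32]. Adds a32.
Round 6: (7) [IF a32 and a30 THEN a10]. Adds a10.
Derived: a10 (round 6), a12 (round 1), a30 (round 1), a34 (round 1). a24 never appears in any round.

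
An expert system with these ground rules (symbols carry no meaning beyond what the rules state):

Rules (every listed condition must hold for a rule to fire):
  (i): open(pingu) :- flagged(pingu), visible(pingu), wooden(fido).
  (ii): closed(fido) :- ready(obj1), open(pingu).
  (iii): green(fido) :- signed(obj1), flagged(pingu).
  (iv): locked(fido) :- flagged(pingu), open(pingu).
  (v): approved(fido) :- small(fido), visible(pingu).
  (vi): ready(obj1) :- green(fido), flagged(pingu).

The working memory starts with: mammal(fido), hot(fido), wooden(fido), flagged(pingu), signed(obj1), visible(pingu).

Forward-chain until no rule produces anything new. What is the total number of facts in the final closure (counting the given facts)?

Round 1: (i) [open(pingu) :- flagged(pingu), visible(pingu), wooden(fido).]; (iii) [green(fido) :- signed(obj1), flagged(pingu).]. New: open(pingu), green(fido).
Round 2: (iv) [locked(fido) :- flagged(pingu), open(pingu).]; (vi) [ready(obj1) :- green(fido), flagged(pingu).]. New: locked(fido), ready(obj1).
Round 3: (ii) [closed(fido) :- ready(obj1), open(pingu).]. New: closed(fido).
Closure: {closed(fido), flagged(pingu), green(fido), hot(fido), locked(fido), mammal(fido), open(pingu), ready(obj1), signed(obj1), visible(pingu), wooden(fido)} — 11 facts.

11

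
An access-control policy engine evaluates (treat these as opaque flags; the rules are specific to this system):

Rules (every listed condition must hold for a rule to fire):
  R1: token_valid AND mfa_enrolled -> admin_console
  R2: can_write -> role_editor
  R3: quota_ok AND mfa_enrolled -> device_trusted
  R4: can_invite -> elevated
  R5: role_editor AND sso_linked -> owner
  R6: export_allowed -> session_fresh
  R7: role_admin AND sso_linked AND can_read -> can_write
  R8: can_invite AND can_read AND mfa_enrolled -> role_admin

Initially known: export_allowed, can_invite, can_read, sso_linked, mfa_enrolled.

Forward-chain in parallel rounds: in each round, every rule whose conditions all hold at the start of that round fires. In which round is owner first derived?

4

Round 1: R4 [can_invite -> elevated]; R6 [export_allowed -> session_fresh]; R8 [can_invite AND can_read AND mfa_enrolled -> role_admin]. New: elevated, session_fresh, role_admin.
Round 2: R7 [role_admin AND sso_linked AND can_read -> can_write]. New: can_write.
Round 3: R2 [can_write -> role_editor]. New: role_editor.
Round 4: R5 [role_editor AND sso_linked -> owner]. New: owner.
owner first appears in round 4.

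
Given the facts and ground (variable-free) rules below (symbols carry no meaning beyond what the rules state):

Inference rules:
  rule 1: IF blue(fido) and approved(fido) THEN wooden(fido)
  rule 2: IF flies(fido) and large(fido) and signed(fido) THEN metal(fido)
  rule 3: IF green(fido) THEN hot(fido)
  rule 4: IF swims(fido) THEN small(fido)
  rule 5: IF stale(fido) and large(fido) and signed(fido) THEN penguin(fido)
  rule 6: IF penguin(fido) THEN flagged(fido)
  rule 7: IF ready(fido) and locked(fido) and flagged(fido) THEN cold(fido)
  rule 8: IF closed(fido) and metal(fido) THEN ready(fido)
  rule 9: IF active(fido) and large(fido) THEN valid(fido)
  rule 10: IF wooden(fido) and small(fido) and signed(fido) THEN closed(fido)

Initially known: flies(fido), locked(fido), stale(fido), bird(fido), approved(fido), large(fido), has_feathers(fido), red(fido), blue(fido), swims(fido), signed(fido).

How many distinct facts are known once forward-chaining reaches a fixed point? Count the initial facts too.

Round 1 fires rule 1, rule 2, rule 4, rule 5, giving wooden(fido), metal(fido), small(fido), penguin(fido).
Round 2 fires rule 6, rule 10, giving flagged(fido), closed(fido).
Round 3 fires rule 8, giving ready(fido).
Round 4 fires rule 7, giving cold(fido).
Closure: {approved(fido), bird(fido), blue(fido), closed(fido), cold(fido), flagged(fido), flies(fido), has_feathers(fido), large(fido), locked(fido), metal(fido), penguin(fido), ready(fido), red(fido), signed(fido), small(fido), stale(fido), swims(fido), wooden(fido)} — 19 facts.

19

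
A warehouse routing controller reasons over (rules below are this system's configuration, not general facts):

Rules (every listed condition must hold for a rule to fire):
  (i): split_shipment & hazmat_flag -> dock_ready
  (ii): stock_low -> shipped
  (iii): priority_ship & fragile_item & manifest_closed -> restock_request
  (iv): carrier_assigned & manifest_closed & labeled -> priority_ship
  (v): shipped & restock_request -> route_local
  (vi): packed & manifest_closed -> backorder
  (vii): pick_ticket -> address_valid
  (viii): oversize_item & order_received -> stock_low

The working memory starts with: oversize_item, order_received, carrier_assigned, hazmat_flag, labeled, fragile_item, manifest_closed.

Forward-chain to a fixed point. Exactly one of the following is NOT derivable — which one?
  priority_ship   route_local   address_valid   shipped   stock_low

[1] (iv) [carrier_assigned & manifest_closed & labeled -> priority_ship]; (viii) [oversize_item & order_received -> stock_low]. ⇒ new: priority_ship, stock_low.
[2] (ii) [stock_low -> shipped]; (iii) [priority_ship & fragile_item & manifest_closed -> restock_request]. ⇒ new: shipped, restock_request.
[3] (v) [shipped & restock_request -> route_local]. ⇒ new: route_local.
Derived: stock_low (round 1), shipped (round 2), priority_ship (round 1), route_local (round 3). address_valid never appears in any round.

address_valid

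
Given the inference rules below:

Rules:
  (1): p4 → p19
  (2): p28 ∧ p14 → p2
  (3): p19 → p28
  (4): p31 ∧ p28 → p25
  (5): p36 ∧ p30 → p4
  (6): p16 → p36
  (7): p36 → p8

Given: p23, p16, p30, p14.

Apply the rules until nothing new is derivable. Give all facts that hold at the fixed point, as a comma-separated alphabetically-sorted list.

p14, p16, p19, p2, p23, p28, p30, p36, p4, p8

Round 1: (6) [p16 → p36]. New: p36.
Round 2: (5) [p36 ∧ p30 → p4]; (7) [p36 → p8]. New: p4, p8.
Round 3: (1) [p4 → p19]. New: p19.
Round 4: (3) [p19 → p28]. New: p28.
Round 5: (2) [p28 ∧ p14 → p2]. New: p2.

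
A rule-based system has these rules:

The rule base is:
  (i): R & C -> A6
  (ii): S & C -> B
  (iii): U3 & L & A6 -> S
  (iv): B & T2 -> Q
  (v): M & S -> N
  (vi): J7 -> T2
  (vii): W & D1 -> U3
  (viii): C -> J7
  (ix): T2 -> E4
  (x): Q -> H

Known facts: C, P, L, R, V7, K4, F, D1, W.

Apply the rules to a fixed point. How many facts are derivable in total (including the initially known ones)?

[1] (i) [R & C -> A6]; (vii) [W & D1 -> U3]; (viii) [C -> J7]. ⇒ new: A6, U3, J7.
[2] (iii) [U3 & L & A6 -> S]; (vi) [J7 -> T2]. ⇒ new: S, T2.
[3] (ii) [S & C -> B]; (ix) [T2 -> E4]. ⇒ new: B, E4.
[4] (iv) [B & T2 -> Q]. ⇒ new: Q.
[5] (x) [Q -> H]. ⇒ new: H.
Closure: {A6, B, C, D1, E4, F, H, J7, K4, L, P, Q, R, S, T2, U3, V7, W} — 18 facts.

18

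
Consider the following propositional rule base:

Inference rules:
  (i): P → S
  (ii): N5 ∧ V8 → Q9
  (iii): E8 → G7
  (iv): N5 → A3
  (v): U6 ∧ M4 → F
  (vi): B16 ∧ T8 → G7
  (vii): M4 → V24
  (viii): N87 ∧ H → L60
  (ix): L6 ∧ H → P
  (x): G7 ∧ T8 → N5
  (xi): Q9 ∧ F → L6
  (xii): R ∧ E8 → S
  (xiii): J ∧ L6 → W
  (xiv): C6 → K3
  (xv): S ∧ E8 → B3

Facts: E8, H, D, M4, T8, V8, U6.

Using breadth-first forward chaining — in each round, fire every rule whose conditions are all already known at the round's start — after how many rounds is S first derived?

6

Round 1 fires (iii), (v), (vii), giving G7, F, V24.
Round 2 fires (x), giving N5.
Round 3 fires (ii), (iv), giving Q9, A3.
Round 4 fires (xi), giving L6.
Round 5 fires (ix), giving P.
Round 6 fires (i), giving S.
S first appears in round 6.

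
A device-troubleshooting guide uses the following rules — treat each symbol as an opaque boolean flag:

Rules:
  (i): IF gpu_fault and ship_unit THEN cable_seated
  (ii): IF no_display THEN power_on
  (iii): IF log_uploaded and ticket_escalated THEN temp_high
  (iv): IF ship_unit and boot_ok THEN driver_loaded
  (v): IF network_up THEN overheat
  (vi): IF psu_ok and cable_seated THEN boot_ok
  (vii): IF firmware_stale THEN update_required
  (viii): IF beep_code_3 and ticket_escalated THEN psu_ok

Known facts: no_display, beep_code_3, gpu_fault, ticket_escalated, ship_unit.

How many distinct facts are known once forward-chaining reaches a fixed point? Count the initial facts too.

10

Round 1 — (i), (ii), (viii), derive cable_seated, power_on, psu_ok.
Round 2 — (vi), derive boot_ok.
Round 3 — (iv), derive driver_loaded.
Closure: {beep_code_3, boot_ok, cable_seated, driver_loaded, gpu_fault, no_display, power_on, psu_ok, ship_unit, ticket_escalated} — 10 facts.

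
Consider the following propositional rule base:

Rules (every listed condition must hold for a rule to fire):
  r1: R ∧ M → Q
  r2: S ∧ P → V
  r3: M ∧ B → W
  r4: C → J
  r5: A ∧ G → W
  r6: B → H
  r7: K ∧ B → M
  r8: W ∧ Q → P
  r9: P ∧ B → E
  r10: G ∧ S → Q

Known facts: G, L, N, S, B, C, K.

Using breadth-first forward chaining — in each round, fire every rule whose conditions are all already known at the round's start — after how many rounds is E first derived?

4

Round 1 — r4, r6, r7, r10, derive J, H, M, Q.
Round 2 — r3, derive W.
Round 3 — r8, derive P.
Round 4 — r2, r9, derive V, E.
E first appears in round 4.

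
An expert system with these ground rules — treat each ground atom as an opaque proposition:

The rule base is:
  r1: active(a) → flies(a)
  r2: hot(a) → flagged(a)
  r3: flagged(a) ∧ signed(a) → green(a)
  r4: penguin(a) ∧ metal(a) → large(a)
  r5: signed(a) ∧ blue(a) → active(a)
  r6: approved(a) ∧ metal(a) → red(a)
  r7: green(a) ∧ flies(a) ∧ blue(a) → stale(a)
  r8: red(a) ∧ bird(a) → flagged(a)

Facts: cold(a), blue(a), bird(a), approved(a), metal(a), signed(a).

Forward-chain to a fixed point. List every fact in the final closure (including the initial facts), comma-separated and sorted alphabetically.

active(a), approved(a), bird(a), blue(a), cold(a), flagged(a), flies(a), green(a), metal(a), red(a), signed(a), stale(a)

Round 1: r5 [signed(a) ∧ blue(a) → active(a)]; r6 [approved(a) ∧ metal(a) → red(a)]. New: active(a), red(a).
Round 2: r1 [active(a) → flies(a)]; r8 [red(a) ∧ bird(a) → flagged(a)]. New: flies(a), flagged(a).
Round 3: r3 [flagged(a) ∧ signed(a) → green(a)]. New: green(a).
Round 4: r7 [green(a) ∧ flies(a) ∧ blue(a) → stale(a)]. New: stale(a).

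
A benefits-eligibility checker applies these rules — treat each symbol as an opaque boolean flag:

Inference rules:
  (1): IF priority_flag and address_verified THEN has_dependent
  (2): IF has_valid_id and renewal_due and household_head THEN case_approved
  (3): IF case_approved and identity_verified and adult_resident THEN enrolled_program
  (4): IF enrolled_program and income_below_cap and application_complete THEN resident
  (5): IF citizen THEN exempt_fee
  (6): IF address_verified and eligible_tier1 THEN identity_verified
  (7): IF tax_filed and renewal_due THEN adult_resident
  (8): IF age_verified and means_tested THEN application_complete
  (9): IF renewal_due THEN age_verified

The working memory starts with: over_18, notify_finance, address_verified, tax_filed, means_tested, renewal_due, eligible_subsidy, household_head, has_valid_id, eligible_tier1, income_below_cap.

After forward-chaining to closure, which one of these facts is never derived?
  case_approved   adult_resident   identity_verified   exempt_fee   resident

exempt_fee

Round 1 fires (2), (6), (7), (9), giving case_approved, identity_verified, adult_resident, age_verified.
Round 2 fires (3), (8), giving enrolled_program, application_complete.
Round 3 fires (4), giving resident.
Derived: adult_resident (round 1), case_approved (round 1), resident (round 3), identity_verified (round 1). exempt_fee never appears in any round.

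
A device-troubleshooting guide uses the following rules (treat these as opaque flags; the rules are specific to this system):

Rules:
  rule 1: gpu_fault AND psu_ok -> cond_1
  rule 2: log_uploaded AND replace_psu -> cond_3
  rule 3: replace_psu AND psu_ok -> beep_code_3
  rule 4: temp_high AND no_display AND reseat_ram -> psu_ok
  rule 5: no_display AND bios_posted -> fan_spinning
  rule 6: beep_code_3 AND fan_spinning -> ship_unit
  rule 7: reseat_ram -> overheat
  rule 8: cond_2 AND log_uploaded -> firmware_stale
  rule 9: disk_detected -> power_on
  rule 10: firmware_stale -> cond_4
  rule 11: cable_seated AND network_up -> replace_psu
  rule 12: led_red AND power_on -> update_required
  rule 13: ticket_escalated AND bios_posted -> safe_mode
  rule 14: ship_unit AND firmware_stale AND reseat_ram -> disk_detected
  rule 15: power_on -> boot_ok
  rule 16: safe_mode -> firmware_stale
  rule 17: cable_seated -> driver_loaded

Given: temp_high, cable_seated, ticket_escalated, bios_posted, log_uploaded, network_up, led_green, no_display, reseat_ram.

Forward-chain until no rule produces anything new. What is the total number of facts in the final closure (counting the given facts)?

23

Round 1: rule 4 [temp_high AND no_display AND reseat_ram -> psu_ok]; rule 5 [no_display AND bios_posted -> fan_spinning]; rule 7 [reseat_ram -> overheat]; rule 11 [cable_seated AND network_up -> replace_psu]; rule 13 [ticket_escalated AND bios_posted -> safe_mode]; rule 17 [cable_seated -> driver_loaded]. Adds psu_ok, fan_spinning, overheat, replace_psu, safe_mode, driver_loaded.
Round 2: rule 2 [log_uploaded AND replace_psu -> cond_3]; rule 3 [replace_psu AND psu_ok -> beep_code_3]; rule 16 [safe_mode -> firmware_stale]. Adds cond_3, beep_code_3, firmware_stale.
Round 3: rule 6 [beep_code_3 AND fan_spinning -> ship_unit]; rule 10 [firmware_stale -> cond_4]. Adds ship_unit, cond_4.
Round 4: rule 14 [ship_unit AND firmware_stale AND reseat_ram -> disk_detected]. Adds disk_detected.
Round 5: rule 9 [disk_detected -> power_on]. Adds power_on.
Round 6: rule 15 [power_on -> boot_ok]. Adds boot_ok.
Closure: {beep_code_3, bios_posted, boot_ok, cable_seated, cond_3, cond_4, disk_detected, driver_loaded, fan_spinning, firmware_stale, led_green, log_uploaded, network_up, no_display, overheat, power_on, psu_ok, replace_psu, reseat_ram, safe_mode, ship_unit, temp_high, ticket_escalated} — 23 facts.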